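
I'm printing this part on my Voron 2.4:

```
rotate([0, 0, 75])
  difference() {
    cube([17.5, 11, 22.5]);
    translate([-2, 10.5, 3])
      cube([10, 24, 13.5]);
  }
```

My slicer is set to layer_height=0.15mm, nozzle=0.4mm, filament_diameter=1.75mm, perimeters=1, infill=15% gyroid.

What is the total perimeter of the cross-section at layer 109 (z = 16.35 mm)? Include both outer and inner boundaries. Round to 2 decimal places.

57.00 mm

At z = 16.35 mm: the cube (footprint 17.5×11) is included at this height (perimeter 57.00 mm); the 10×24 cube at (-2, 10.5) contributes its full rectangle (perimeter 68.00 mm); After the difference (first − rest): starting from the 17.5×11 cube, the 10×24 cube at (-2, 10.5) partially overlaps it — only the 4.00 mm² overlap (of its 240.00 mm²) is removed, clipping the outline — boundary = 57.00 mm; (whole slice rotated 75° about Z — lengths, areas and connectivity unchanged). Overall, the cross-section is a single solid region. Total boundary length (outer) = 57.00 mm.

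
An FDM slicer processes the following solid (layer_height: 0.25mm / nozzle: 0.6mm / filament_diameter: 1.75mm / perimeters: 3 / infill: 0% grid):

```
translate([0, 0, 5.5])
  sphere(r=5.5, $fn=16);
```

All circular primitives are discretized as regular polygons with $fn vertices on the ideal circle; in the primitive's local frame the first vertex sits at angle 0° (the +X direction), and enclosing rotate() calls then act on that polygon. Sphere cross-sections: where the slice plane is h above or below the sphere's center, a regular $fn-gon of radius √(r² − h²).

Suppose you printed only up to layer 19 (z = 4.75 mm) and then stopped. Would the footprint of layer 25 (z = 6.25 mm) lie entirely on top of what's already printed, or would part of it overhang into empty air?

entirely on top

Compare the two slices. At z = 4.75: the r=5.5 sphere contributes a regular 16-gon of circumradius √(5.5²−0.75²) = 5.449 (area = (16/2)·5.449²·sin(360°/16) = 90.89 mm²). At z = 6.25: the r=5.5 sphere contributes a regular 16-gon of circumradius √(5.5²−0.75²) = 5.449 (area = (16/2)·5.449²·sin(360°/16) = 90.89 mm²). Checking containment: the cross-section at z = 6.25 is a subset of the cross-section at z = 4.75.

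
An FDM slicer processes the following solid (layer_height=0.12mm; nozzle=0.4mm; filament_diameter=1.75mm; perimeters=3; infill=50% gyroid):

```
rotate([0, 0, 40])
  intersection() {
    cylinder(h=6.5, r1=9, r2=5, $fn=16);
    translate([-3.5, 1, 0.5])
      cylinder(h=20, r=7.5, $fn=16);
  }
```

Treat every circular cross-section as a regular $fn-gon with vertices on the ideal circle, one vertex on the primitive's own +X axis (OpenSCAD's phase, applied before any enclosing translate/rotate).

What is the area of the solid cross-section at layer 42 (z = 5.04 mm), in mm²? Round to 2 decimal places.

87.02 mm²

At z = 5.04 mm: the cone contributes a regular 16-gon of circumradius 5.898 (interpolated between r1=9 and r2=5 at t=0.775) (area = (16/2)·5.898²·sin(360°/16) = 106.51 mm²); the r=7.5 cylinder at (-3.5, 1) contributes a regular 16-gon of circumradius 7.5 (area = (16/2)·7.500²·sin(360°/16) = 172.21 mm²); After intersecting: the r=7.5 cylinder at (-3.5, 1) partially overlaps the cone; clipping to the common part keeps 87.02 mm² — area = 87.02 mm²; (whole slice rotated 40° about Z — lengths, areas and connectivity unchanged). Overall, the cross-section is a single solid region. Net area = 87.02 mm².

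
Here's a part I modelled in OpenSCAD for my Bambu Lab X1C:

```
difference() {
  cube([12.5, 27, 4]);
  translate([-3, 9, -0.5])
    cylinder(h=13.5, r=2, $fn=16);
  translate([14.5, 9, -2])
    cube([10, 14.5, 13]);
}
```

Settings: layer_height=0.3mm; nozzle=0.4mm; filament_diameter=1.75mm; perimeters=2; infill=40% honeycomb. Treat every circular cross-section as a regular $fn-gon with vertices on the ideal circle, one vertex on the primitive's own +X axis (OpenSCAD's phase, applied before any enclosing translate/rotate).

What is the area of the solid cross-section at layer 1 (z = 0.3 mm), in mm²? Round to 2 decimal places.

337.50 mm²

At z = 0.3 mm: the 12.5×27 cube contributes its full rectangle (area 337.50 mm²); the r=2 cylinder at (-3, 9) gives a regular 16-gon of circumradius 2 (constant along its height) (area = (16/2)·2.000²·sin(360°/16) = 12.25 mm²); the cube at (14.5, 9) is present — its section is the full 10×14.5 rectangle (area 145.00 mm²); Subtracting the remaining from the first: starting from the 12.5×27 cube (337.50 mm²), the r=2 cylinder at (-3, 9) misses the remaining region (no effect); the 10×14.5 cube at (14.5, 9) misses the remaining region (no effect) — area = 337.50 mm². Overall, the cross-section is a single solid region. Net area = 337.50 mm².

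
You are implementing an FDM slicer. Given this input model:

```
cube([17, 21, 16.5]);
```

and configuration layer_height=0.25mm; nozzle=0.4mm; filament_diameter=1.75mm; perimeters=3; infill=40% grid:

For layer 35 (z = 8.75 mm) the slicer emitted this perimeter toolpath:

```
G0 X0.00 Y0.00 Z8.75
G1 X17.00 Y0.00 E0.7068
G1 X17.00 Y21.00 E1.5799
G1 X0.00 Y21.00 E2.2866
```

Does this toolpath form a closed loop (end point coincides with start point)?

no

Start point (G0): (0.00, 0.00). End point (last G1): the path does not return to the start — open.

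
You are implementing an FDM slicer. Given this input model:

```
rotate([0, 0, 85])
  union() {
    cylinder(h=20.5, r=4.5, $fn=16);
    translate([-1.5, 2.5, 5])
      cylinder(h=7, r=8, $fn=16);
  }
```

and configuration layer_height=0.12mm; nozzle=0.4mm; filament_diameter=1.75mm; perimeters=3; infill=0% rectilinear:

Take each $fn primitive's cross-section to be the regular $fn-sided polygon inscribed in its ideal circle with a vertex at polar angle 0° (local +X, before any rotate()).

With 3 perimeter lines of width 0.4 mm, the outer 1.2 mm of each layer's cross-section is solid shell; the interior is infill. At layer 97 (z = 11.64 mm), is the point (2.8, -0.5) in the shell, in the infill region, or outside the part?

infill

At z = 11.64 mm: the cylinder: section is a regular 16-gon, circumradius r=4.5; the cylinder at (-1.5, 2.5): section is a regular 16-gon, circumradius r=8; Taking the union: the r=4.5 cylinder lies entirely inside the r=8 cylinder at (-1.5, 2.5), so the union is just the r=8 cylinder at (-1.5, 2.5) — 1 connected region; (rotated 85° about Z; rotation is an isometry so areas/perimeters/island counts are preserved). Overall, the cross-section is a single solid region. Undo the 85° rotation: the query point maps to (-0.254, -2.833) in the un-rotated model frame. The nearest boundary edge runs (1.56, -4.89)→(-1.50, -5.50); distance from the point to it = 2.37 mm. The point is inside the cross-section and 2.37 mm from the nearest boundary — more than the 1.2 mm shell width (3 × 0.4), so it's in the infill interior.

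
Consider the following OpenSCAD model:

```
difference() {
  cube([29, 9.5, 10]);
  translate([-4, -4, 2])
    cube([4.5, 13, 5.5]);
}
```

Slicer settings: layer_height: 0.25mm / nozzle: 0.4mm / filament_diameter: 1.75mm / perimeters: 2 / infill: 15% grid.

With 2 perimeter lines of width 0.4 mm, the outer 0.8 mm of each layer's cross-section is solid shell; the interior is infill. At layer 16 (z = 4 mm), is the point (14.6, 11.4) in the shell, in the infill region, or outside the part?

outside

At z = 4 mm: the cube (footprint 29×9.5) is included at this height; the cube at (-4, -4) (footprint 4.5×13) is included at this height; Subtracting the remaining from the first: starting from the 29×9.5 cube, the 4.5×13 cube at (-4, -4) partially overlaps it — only the 4.50 mm² overlap (of its 58.50 mm²) is removed, clipping the outline — 1 connected region. Overall, the cross-section is a single solid region. The nearest boundary edge runs (0.00, 9.50)→(29.00, 9.50); distance from the point to it = 1.90 mm. The point is not inside any of the regions above, so it lies outside the cross-section (1.90 mm from the nearest boundary).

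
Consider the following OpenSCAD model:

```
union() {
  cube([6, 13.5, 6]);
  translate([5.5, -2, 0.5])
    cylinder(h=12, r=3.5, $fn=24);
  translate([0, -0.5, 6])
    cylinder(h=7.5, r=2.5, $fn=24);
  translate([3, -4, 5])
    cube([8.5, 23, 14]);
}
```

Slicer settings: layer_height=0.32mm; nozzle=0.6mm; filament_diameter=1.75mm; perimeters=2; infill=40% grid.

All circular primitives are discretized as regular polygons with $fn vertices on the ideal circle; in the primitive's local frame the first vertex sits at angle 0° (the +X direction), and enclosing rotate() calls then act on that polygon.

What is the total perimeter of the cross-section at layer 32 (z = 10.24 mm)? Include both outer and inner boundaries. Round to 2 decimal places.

At z = 10.24 mm: the cube is absent (z outside [0, 6]); the cylinder at (5.5, -2): section is a regular 24-gon, circumradius r=3.5 (perimeter = 2·24·3.500·sin(180°/24) = 21.93 mm); the r=2.5 cylinder at (0, -0.5) contributes a regular 24-gon of circumradius 2.5 (perimeter = 2·24·2.500·sin(180°/24) = 15.66 mm); the cube at (3, -4) is present — its section is the full 8.5×23 rectangle (perimeter 63.00 mm); Combining (union): the regions partially overlap (shared area 29.26 mm²), so the edge portions inside another operand are dropped and the merged outline is re-measured after clipping — boundary = 76.81 mm. Overall, the cross-section is a single solid region. Total boundary length (outer) = 76.81 mm.

76.81 mm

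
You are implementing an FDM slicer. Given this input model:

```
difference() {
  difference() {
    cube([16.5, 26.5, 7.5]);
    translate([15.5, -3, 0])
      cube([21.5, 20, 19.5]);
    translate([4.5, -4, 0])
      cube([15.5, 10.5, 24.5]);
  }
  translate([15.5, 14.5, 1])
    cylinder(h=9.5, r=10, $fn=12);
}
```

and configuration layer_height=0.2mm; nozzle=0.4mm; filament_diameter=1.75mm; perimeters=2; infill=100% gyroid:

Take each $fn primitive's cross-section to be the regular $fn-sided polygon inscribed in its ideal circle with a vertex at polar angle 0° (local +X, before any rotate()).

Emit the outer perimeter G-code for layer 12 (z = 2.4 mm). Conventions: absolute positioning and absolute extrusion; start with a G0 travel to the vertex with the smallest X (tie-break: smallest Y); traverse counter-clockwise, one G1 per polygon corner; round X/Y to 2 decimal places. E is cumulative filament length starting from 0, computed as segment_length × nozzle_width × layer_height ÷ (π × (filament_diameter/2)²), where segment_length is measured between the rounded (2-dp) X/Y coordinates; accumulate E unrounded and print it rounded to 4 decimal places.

At z = 2.4 mm: the cube is present — its section is the full 16.5×26.5 rectangle; the cube at (15.5, -3) is present — its section is the full 21.5×20 rectangle; the 15.5×10.5 cube at (4.5, -4) contributes its full rectangle; After the difference (first − rest): starting from the 16.5×26.5 cube, the 21.5×20 cube at (15.5, -3) partially overlaps it — only the 17.00 mm² overlap (of its 430.00 mm²) is removed, clipping the outline; the 15.5×10.5 cube at (4.5, -4) partially overlaps it — only the 71.50 mm² overlap (of its 162.75 mm²) is removed, clipping the outline — 1 connected region; the cylinder at (15.5, 14.5): section is a regular 12-gon, circumradius r=10; After the difference (first − rest): starting from that combined region, the r=10 cylinder at (15.5, 14.5) partially overlaps it — only the 150.50 mm² overlap (of its 300.00 mm²) is removed, clipping the outline — 1 connected region. The outline is a single polygon with 12 vertices. Extrusion per mm of travel: 0.4 × 0.2 / (π × 0.875²) = 0.033260. Accumulating E over each segment gives final E = 2.9134.

G0 X0.00 Y0.00 Z2.40
G1 X4.50 Y0.00 E0.1497
G1 X4.50 Y6.50 E0.3659
G1 X9.84 Y6.50 E0.5435
G1 X6.84 Y9.50 E0.6846
G1 X5.50 Y14.50 E0.8568
G1 X6.84 Y19.50 E1.0289
G1 X10.50 Y23.16 E1.2011
G1 X15.50 Y24.50 E1.3732
G1 X16.50 Y24.23 E1.4077
G1 X16.50 Y26.50 E1.4832
G1 X0.00 Y26.50 E2.0320
G1 X0.00 Y0.00 E2.9134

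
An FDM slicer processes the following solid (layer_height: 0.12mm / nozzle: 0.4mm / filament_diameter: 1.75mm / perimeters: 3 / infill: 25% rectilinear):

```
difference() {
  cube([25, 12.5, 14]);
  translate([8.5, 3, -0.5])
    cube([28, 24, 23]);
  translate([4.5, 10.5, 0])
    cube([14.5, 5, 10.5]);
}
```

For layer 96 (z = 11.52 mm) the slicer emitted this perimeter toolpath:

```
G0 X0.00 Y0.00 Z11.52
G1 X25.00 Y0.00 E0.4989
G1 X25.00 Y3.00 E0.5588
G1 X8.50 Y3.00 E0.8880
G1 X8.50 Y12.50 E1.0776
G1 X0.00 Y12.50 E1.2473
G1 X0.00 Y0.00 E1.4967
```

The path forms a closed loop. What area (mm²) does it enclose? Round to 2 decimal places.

Apply the shoelace formula to the sequence of (X, Y) vertices; enclosed area = 155.75 mm².

155.75 mm²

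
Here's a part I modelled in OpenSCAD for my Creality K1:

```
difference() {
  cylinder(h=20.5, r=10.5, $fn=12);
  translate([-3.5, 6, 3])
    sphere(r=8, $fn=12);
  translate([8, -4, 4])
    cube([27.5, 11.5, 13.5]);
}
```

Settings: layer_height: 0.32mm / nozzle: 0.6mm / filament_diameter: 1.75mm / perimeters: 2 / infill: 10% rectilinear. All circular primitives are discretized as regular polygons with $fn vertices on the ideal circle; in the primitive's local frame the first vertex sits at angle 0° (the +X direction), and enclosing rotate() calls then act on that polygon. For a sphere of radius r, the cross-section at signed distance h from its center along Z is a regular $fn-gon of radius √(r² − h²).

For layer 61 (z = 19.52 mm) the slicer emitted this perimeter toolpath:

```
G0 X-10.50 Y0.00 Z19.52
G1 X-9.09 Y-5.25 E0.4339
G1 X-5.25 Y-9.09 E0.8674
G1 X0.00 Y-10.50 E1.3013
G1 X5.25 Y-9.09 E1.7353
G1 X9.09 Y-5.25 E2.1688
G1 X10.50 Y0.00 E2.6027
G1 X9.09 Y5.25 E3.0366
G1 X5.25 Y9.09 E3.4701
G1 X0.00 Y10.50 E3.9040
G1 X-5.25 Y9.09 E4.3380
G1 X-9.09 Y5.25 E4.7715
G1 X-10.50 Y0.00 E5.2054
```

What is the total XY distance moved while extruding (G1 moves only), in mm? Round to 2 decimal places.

Sum the Euclidean lengths of each G1 segment: total = 65.21 mm.

65.21 mm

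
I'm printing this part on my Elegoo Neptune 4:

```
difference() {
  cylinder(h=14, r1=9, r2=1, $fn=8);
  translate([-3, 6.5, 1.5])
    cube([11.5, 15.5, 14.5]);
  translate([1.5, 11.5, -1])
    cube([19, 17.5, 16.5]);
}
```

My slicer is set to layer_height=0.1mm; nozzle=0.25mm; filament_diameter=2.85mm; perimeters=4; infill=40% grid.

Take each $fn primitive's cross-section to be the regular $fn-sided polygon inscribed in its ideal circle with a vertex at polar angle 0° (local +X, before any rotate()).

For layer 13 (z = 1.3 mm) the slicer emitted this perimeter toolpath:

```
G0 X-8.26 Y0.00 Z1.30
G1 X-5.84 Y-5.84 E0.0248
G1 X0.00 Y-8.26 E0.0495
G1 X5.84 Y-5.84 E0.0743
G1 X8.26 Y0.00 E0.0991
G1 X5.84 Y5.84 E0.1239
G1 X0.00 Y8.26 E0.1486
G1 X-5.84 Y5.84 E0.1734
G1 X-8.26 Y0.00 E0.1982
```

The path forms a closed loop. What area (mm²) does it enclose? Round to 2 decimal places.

192.95 mm²

Apply the shoelace formula to the sequence of (X, Y) vertices; enclosed area = 192.95 mm².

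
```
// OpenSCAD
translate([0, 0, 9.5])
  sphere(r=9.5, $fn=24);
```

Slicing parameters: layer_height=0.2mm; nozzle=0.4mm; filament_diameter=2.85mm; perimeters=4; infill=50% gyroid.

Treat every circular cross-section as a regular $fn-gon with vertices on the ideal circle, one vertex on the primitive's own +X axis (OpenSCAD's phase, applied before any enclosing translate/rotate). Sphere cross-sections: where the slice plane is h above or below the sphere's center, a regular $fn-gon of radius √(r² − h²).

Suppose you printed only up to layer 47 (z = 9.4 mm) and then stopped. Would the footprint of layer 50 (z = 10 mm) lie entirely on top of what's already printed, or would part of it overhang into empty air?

Compare the two slices. At z = 9.4: the r=9.5 sphere contributes a regular 24-gon of circumradius √(9.5²−0.1²) = 9.499 (area = (24/2)·9.499²·sin(360°/24) = 280.27 mm²). At z = 10: the r=9.5 sphere slices to a regular 24-gon of circumradius 9.487 (√(r²−h²) with h=0.5 from center) (area = (24/2)·9.487²·sin(360°/24) = 279.52 mm²). Checking containment: the cross-section at z = 10 is a subset of the cross-section at z = 9.4.

entirely on top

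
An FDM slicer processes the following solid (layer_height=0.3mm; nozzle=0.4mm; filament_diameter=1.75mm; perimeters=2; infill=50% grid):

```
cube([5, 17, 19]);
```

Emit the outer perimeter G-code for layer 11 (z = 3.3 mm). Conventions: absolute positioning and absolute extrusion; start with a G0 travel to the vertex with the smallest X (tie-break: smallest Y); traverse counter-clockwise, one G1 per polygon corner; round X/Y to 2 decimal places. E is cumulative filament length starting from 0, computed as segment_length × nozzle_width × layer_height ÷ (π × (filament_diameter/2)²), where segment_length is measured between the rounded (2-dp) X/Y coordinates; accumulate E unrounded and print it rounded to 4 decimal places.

At z = 3.3 mm: the 5×17 cube contributes its full rectangle. The outline is a single polygon with 4 vertices. Extrusion per mm of travel: 0.4 × 0.3 / (π × 0.875²) = 0.049890. Accumulating E over each segment gives final E = 2.1952.

G0 X0.00 Y0.00 Z3.30
G1 X5.00 Y0.00 E0.2495
G1 X5.00 Y17.00 E1.0976
G1 X0.00 Y17.00 E1.3470
G1 X0.00 Y0.00 E2.1952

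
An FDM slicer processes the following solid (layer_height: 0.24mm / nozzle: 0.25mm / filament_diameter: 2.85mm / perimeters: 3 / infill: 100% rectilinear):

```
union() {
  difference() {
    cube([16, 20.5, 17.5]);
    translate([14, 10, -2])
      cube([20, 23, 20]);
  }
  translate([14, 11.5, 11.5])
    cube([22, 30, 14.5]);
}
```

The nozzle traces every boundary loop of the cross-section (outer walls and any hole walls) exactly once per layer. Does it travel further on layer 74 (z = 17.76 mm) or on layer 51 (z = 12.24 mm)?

layer 51 (z = 12.24 mm)

Layer 74 (z = 17.76): the cube does not reach this height (z outside [0, 17.5]); the cube at (14, 10) (footprint 20×23) is included at this height (perimeter 86.00 mm); Subtracting the remaining from the first: the first operand is absent here, so nothing remains; the cube at (14, 11.5) (footprint 22×30) is included at this height (perimeter 104.00 mm); Taking the union: only the 22×30 cube at (14, 11.5) is present, so the union is just that shape — boundary = 104.00 mm. So its perimeter = 104.00 mm. Layer 51 (z = 12.24): the cube is present — its section is the full 16×20.5 rectangle (perimeter 73.00 mm); the cube at (14, 10) is present — its section is the full 20×23 rectangle (perimeter 86.00 mm); Subtracting the remaining from the first: starting from the 16×20.5 cube, the 20×23 cube at (14, 10) partially overlaps it — only the 21.00 mm² overlap (of its 460.00 mm²) is removed, clipping the outline — boundary = 73.00 mm; the cube at (14, 11.5) (footprint 22×30) is included at this height (perimeter 104.00 mm); Merging all regions: the 2 present regions share edge segments without overlapping in area, so areas simply add but the touching pieces fuse into one outline (the shared edge portions become interior and drop out of the boundary) — boundary = 159.00 mm. So its perimeter = 159.00 mm. Layer 51 is larger (159.00 vs 104.00 mm).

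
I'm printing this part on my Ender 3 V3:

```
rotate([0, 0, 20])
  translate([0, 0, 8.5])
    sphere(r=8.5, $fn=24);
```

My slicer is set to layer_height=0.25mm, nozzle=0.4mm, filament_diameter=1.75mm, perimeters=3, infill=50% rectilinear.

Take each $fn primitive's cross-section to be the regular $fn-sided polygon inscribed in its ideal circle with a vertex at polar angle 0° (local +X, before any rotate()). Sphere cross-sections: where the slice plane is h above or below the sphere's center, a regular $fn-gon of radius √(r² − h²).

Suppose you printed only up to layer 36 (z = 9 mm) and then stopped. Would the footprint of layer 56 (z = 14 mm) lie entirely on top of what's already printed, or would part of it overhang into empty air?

Compare the two slices. At z = 9: the sphere: section is a regular 24-gon, circumradius = √(r²−h²) = √(8.5²−0.5²) = 8.485 (area = (24/2)·8.485²·sin(360°/24) = 223.62 mm²); (rotated 20° about Z; rotation is an isometry so areas/perimeters/island counts are preserved). At z = 14: the r=8.5 sphere slices to a regular 24-gon of circumradius 6.481 (√(r²−h²) with h=5.5 from center) (area = (24/2)·6.481²·sin(360°/24) = 130.44 mm²); (whole slice rotated 20° about Z — lengths, areas and connectivity unchanged). Checking containment: the cross-section at z = 14 is a subset of the cross-section at z = 9.

entirely on top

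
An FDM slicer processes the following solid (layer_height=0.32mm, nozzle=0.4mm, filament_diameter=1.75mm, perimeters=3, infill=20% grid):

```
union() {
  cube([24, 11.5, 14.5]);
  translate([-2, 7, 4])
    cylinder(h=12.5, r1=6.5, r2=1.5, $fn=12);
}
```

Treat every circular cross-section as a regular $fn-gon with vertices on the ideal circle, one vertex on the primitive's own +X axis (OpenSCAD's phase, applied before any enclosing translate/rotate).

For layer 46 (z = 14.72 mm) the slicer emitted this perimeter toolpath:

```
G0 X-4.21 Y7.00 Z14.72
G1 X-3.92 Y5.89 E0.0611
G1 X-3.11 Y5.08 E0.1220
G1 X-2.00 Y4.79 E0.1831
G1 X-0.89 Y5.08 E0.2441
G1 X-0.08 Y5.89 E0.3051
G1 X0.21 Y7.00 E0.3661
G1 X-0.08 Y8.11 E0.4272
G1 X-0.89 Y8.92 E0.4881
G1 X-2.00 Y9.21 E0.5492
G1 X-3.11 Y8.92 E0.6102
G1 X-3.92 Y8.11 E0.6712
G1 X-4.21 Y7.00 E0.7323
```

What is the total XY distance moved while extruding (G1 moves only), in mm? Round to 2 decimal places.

Sum the Euclidean lengths of each G1 segment: total = 13.76 mm.

13.76 mm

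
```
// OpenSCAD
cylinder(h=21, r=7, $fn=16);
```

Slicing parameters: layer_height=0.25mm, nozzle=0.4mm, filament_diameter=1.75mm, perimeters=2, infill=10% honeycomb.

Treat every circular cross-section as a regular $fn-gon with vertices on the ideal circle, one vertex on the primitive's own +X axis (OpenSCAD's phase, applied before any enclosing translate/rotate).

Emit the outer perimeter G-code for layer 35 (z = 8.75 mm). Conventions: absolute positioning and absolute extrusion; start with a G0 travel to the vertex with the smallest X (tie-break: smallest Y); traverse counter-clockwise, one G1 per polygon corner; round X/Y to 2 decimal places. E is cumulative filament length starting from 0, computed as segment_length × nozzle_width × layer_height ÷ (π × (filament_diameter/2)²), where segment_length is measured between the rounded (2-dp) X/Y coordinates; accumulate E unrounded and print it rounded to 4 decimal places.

G0 X-7.00 Y0.00 Z8.75
G1 X-6.47 Y-2.68 E0.1136
G1 X-4.95 Y-4.95 E0.2272
G1 X-2.68 Y-6.47 E0.3407
G1 X0.00 Y-7.00 E0.4543
G1 X2.68 Y-6.47 E0.5679
G1 X4.95 Y-4.95 E0.6815
G1 X6.47 Y-2.68 E0.7951
G1 X7.00 Y0.00 E0.9086
G1 X6.47 Y2.68 E1.0222
G1 X4.95 Y4.95 E1.1358
G1 X2.68 Y6.47 E1.2494
G1 X0.00 Y7.00 E1.3630
G1 X-2.68 Y6.47 E1.4765
G1 X-4.95 Y4.95 E1.5901
G1 X-6.47 Y2.68 E1.7037
G1 X-7.00 Y0.00 E1.8173

At z = 8.75 mm: the r=7 cylinder contributes a regular 16-gon of circumradius 7. The outline is a single polygon with 16 vertices. Extrusion per mm of travel: 0.4 × 0.25 / (π × 0.875²) = 0.041575. Accumulating E over each segment gives final E = 1.8173.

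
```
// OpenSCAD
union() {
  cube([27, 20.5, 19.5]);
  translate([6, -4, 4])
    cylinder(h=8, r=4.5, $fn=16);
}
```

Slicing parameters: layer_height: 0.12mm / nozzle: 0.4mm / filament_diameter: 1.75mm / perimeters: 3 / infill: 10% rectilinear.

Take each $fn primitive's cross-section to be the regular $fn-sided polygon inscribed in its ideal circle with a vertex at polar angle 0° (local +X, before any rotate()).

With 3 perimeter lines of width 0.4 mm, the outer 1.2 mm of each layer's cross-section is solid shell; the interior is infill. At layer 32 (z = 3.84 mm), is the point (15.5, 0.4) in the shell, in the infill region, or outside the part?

At z = 3.84 mm: the 27×20.5 cube contributes its full rectangle; the cylinder at (6, -4) is not intersected at this z (z outside [4, 12]); Taking the union: only the 27×20.5 cube is present, so the union is just that shape — 1 connected region. Overall, the cross-section is a single solid region. The nearest boundary edge runs (0.00, 0.00)→(27.00, 0.00); distance from the point to it = 0.40 mm. The point is inside the cross-section, 0.40 mm from the nearest boundary — within the 1.2 mm shell band (3 × 0.4).

shell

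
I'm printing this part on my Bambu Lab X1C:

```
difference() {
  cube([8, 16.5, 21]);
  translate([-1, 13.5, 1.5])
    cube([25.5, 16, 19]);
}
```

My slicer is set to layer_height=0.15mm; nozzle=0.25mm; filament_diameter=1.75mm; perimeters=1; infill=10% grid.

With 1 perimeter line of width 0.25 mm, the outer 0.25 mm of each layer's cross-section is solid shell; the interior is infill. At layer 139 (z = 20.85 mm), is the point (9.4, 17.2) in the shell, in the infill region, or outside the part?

outside

At z = 20.85 mm: the 8×16.5 cube contributes its full rectangle; the cube at (-1, 13.5) is not intersected at this z (z outside [1.5, 20.5]); Subtracting the remaining from the first: none of the subtracted shapes is present at this height, so the 8×16.5 cube is unchanged — 1 connected region. Overall, the cross-section is a single solid region. The nearest boundary edge runs (8.00, 0.00)→(8.00, 16.50); distance from the point to it = 1.57 mm. The point is not inside any of the regions above, so it lies outside the cross-section (1.57 mm from the nearest boundary).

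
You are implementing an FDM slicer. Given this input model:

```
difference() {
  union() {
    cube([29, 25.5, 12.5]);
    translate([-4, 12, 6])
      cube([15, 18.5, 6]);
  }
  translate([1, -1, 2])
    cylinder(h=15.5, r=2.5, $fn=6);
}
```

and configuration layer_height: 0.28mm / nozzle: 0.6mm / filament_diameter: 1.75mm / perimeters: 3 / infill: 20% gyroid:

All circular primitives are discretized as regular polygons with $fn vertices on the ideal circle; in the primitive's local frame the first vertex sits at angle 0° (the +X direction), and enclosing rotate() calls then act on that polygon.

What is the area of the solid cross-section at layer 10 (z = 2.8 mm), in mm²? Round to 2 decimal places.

At z = 2.8 mm: the 29×25.5 cube contributes its full rectangle (area 739.50 mm²); the cube at (-4, 12) is absent (z outside [6, 12]); Taking the union: only the 29×25.5 cube is present, so the union is just that shape — area = 739.50 mm²; the r=2.5 cylinder at (1, -1) contributes a regular 6-gon of circumradius 2.5 (area = (6/2)·2.500²·sin(360°/6) = 16.24 mm²); Taking the first minus the rest: starting from the result so far (739.50 mm²), the r=2.5 cylinder at (1, -1) partially overlaps it — only the 3.01 mm² overlap (of its 16.24 mm²) is removed, clipping the outline — area = 736.49 mm². Overall, the cross-section is a single solid region. Net area = 736.49 mm².

736.49 mm²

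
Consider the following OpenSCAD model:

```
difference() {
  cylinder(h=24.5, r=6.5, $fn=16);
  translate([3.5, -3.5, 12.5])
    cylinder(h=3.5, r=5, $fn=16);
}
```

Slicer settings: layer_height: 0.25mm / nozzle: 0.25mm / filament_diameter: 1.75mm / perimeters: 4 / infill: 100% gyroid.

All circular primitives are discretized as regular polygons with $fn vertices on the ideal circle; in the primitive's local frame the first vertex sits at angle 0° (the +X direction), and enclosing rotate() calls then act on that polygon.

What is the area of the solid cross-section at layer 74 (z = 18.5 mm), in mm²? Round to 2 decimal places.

129.35 mm²

At z = 18.5 mm: the r=6.5 cylinder contributes a regular 16-gon of circumradius 6.5 (area = (16/2)·6.500²·sin(360°/16) = 129.35 mm²); the cylinder at (3.5, -3.5) is not intersected at this z (z outside [12.5, 16]); Taking the first minus the rest: none of the subtracted shapes is present at this height, so the r=6.5 cylinder is unchanged — area = 129.35 mm². Overall, the cross-section is a single solid region. Net area = 129.35 mm².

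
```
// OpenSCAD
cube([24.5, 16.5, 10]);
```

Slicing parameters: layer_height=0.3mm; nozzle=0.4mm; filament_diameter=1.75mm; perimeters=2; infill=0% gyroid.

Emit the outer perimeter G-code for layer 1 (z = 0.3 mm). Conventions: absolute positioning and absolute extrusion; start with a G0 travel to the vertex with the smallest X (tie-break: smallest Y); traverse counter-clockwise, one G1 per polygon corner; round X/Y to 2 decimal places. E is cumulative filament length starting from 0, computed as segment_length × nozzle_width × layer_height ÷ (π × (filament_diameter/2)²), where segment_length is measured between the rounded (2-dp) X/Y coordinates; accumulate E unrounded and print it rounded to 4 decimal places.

G0 X0.00 Y0.00 Z0.30
G1 X24.50 Y0.00 E1.2223
G1 X24.50 Y16.50 E2.0455
G1 X0.00 Y16.50 E3.2678
G1 X0.00 Y0.00 E4.0910

At z = 0.3 mm: the cube (footprint 24.5×16.5) is included at this height. The outline is a single polygon with 4 vertices. Extrusion per mm of travel: 0.4 × 0.3 / (π × 0.875²) = 0.049890. Accumulating E over each segment gives final E = 4.0910.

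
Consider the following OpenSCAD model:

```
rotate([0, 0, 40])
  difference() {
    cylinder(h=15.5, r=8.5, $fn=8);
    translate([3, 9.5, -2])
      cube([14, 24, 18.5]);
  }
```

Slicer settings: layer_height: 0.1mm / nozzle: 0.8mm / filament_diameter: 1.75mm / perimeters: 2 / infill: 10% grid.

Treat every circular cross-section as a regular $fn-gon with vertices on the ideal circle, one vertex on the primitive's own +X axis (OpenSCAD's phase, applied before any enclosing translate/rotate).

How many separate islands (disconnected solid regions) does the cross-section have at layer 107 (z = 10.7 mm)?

At z = 10.7 mm: the cylinder: section is a regular 8-gon, circumradius r=8.5; the 14×24 cube at (3, 9.5) contributes its full rectangle; Subtracting the remaining from the first: starting from the r=8.5 cylinder, the 14×24 cube at (3, 9.5) misses the remaining region (no effect) — 1 connected region; (whole slice rotated 40° about Z — lengths, areas and connectivity unchanged). Overall, the cross-section is a single solid region. Island count = 1.

1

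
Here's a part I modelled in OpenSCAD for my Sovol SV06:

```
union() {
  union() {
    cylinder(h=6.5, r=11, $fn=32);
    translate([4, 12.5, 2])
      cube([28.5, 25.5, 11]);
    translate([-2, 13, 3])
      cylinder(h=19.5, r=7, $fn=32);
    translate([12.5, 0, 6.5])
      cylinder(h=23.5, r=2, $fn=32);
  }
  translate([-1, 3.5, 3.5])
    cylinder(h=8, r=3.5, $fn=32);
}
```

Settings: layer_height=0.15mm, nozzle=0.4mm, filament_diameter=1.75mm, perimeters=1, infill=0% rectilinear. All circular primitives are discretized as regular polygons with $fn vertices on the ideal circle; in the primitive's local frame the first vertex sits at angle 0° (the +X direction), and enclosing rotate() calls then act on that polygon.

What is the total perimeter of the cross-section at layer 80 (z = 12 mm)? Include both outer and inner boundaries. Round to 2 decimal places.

155.22 mm

At z = 12 mm: the cylinder does not reach this height (z outside [0, 6.5]); the 28.5×25.5 cube at (4, 12.5) contributes its full rectangle (perimeter 108.00 mm); the r=7 cylinder at (-2, 13) gives a regular 32-gon of circumradius 7 (constant along its height) (perimeter = 2·32·7.000·sin(180°/32) = 43.91 mm); the r=2 cylinder at (12.5, 0) contributes a regular 32-gon of circumradius 2 (perimeter = 2·32·2.000·sin(180°/32) = 12.55 mm); Taking the union: the regions partially overlap (shared area 2.84 mm²), so the edge portions inside another operand are dropped and the merged outline is re-measured after clipping — boundary = 155.22 mm; the cylinder at (-1, 3.5) does not reach this height (z outside [3.5, 11.5]); Combining (union): only that combined region is present, so the union is just that shape — boundary = 155.22 mm. Overall, the cross-section has 2 separate islands. Total boundary length (outer) = 155.22 mm.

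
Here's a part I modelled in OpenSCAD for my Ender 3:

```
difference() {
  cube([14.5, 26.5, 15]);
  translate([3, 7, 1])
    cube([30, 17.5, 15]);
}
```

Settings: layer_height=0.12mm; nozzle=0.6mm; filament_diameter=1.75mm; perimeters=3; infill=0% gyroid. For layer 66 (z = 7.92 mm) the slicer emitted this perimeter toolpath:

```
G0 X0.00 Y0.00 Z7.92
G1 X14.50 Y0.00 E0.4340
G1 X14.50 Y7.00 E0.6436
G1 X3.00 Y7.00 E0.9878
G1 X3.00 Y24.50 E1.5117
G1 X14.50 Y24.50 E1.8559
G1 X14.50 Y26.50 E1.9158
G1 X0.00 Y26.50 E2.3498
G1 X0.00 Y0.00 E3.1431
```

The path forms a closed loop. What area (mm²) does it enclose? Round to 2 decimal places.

183.00 mm²

Apply the shoelace formula to the sequence of (X, Y) vertices; enclosed area = 183.00 mm².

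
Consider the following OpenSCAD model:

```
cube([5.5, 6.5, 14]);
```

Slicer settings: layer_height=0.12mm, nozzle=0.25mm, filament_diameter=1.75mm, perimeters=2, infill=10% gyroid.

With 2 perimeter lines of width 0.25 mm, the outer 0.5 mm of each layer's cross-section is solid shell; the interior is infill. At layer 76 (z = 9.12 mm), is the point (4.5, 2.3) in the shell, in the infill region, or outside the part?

infill

At z = 9.12 mm: the cube is present — its section is the full 5.5×6.5 rectangle. Overall, the cross-section is a single solid region. The nearest boundary edge runs (5.50, 0.00)→(5.50, 6.50); distance from the point to it = 1.00 mm. The point is inside the cross-section and 1.00 mm from the nearest boundary — more than the 0.5 mm shell width (2 × 0.25), so it's in the infill interior.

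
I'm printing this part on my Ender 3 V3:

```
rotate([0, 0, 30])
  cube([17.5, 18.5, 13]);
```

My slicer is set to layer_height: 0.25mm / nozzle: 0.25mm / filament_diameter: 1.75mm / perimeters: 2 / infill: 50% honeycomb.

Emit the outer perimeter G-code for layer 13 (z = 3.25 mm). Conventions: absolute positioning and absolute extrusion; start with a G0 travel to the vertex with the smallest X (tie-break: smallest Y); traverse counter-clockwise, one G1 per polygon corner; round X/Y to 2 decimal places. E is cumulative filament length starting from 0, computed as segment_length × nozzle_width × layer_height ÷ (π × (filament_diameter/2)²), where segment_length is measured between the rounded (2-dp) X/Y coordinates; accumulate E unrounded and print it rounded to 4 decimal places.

At z = 3.25 mm: the 17.5×18.5 cube contributes its full rectangle; (rotated 30° about Z; rotation is an isometry so areas/perimeters/island counts are preserved). The outline is a single polygon with 4 vertices. Extrusion per mm of travel: 0.25 × 0.25 / (π × 0.875²) = 0.025984. Accumulating E over each segment gives final E = 1.8710.

G0 X-9.25 Y16.02 Z3.25
G1 X0.00 Y0.00 E0.4807
G1 X15.16 Y8.75 E0.9355
G1 X5.91 Y24.77 E1.4162
G1 X-9.25 Y16.02 E1.8710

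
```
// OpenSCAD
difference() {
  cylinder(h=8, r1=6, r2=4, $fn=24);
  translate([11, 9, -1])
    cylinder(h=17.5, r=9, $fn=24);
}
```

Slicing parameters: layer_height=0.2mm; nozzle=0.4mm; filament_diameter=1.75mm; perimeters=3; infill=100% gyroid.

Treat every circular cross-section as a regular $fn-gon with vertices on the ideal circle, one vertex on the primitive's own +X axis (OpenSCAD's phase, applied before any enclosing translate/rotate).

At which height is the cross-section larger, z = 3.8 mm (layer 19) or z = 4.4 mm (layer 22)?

layer 19 (z = 3.8 mm)

Layer 19 (z = 3.8): the cone contributes a regular 24-gon of circumradius 5.050 (interpolated between r1=6 and r2=4 at t=0.475) (area = (24/2)·5.050²·sin(360°/24) = 79.21 mm²); the r=9 cylinder at (11, 9) contributes a regular 24-gon of circumradius 9 (area = (24/2)·9.000²·sin(360°/24) = 251.57 mm²); After the difference (first − rest): starting from the cone (79.21 mm²), the r=9 cylinder at (11, 9) misses the remaining region (no effect) — area = 79.21 mm². So its area = 79.21 mm². Layer 22 (z = 4.4): the cone (r1=6→r2=4) has section circumradius 4.900 here — a regular 24-gon (area = (24/2)·4.900²·sin(360°/24) = 74.57 mm²); the r=9 cylinder at (11, 9) gives a regular 24-gon of circumradius 9 (constant along its height) (area = (24/2)·9.000²·sin(360°/24) = 251.57 mm²); Subtracting the remaining from the first: starting from the cone (74.57 mm²), the r=9 cylinder at (11, 9) misses the remaining region (no effect) — area = 74.57 mm². So its area = 74.57 mm². Layer 19 is larger (79.21 vs 74.57 mm²).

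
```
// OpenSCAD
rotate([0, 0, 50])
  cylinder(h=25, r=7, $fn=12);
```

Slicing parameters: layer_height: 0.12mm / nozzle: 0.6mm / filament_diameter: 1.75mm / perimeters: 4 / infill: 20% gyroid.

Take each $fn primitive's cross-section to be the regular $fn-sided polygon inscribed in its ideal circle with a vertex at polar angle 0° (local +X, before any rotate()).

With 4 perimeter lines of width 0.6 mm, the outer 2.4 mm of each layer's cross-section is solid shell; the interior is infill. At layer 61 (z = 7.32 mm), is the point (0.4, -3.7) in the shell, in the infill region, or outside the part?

infill

At z = 7.32 mm: the r=7 cylinder gives a regular 12-gon of circumradius 7 (constant along its height); (rotated 50° about Z; rotation is an isometry so areas/perimeters/island counts are preserved). Overall, the cross-section is a single solid region. Undo the 50° rotation: the query point maps to (-2.577, -2.685) in the un-rotated model frame. The nearest boundary edge runs (-6.06, -3.50)→(-3.50, -6.06); distance from the point to it = 3.04 mm. The point is inside the cross-section and 3.04 mm from the nearest boundary — more than the 2.4 mm shell width (4 × 0.6), so it's in the infill interior.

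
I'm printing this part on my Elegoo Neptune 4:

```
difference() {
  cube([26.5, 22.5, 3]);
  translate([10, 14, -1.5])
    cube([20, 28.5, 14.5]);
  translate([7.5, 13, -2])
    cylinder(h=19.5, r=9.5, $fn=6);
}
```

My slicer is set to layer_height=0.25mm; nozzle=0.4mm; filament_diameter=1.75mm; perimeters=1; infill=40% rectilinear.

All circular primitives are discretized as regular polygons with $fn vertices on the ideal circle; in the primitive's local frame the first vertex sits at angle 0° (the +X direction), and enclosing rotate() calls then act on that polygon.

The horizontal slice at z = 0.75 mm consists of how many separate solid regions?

2

At z = 0.75 mm: the 26.5×22.5 cube contributes its full rectangle; the 20×28.5 cube at (10, 14) contributes its full rectangle; the r=9.5 cylinder at (7.5, 13) gives a regular 6-gon of circumradius 9.5 (constant along its height); After the difference (first − rest): starting from the 26.5×22.5 cube, the 20×28.5 cube at (10, 14) partially overlaps it — only the 140.25 mm² overlap (of its 570.00 mm²) is removed, clipping the outline; the r=9.5 cylinder at (7.5, 13) partially overlaps it — only the 196.21 mm² overlap (of its 234.48 mm²) is removed, clipping the outline — 2 connected regions. The result has 2 disconnected regions.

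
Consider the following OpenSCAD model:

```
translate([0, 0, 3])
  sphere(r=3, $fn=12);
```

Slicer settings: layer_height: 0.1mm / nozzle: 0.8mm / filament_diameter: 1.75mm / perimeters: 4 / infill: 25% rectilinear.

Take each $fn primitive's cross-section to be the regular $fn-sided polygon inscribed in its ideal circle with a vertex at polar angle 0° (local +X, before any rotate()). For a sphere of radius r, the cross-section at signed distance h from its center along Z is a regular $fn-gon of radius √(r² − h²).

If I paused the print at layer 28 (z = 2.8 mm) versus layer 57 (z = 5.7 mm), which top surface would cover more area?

layer 28 (z = 2.8 mm)

Layer 28 (z = 2.8): the r=3 sphere contributes a regular 12-gon of circumradius √(3²−0.2²) = 2.993 (area = (12/2)·2.993²·sin(360°/12) = 26.88 mm²). So its area = 26.88 mm². Layer 57 (z = 5.7): the r=3 sphere slices to a regular 12-gon of circumradius 1.308 (√(r²−h²) with h=2.7 from center) (area = (12/2)·1.308²·sin(360°/12) = 5.13 mm²). So its area = 5.13 mm². Layer 28 is larger (26.88 vs 5.13 mm²).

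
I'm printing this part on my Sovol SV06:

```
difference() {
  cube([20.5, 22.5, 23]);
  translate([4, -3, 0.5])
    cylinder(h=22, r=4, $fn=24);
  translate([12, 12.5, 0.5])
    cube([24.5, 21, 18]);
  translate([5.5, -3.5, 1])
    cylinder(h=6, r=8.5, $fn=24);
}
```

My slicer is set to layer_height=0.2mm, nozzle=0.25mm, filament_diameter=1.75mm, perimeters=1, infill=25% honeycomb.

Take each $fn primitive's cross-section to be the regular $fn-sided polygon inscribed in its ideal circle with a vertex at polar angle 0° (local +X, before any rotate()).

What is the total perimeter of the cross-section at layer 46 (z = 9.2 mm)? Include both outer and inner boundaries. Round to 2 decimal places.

At z = 9.2 mm: the 20.5×22.5 cube contributes its full rectangle (perimeter 86.00 mm); the cylinder at (4, -3): section is a regular 24-gon, circumradius r=4 (perimeter = 2·24·4.000·sin(180°/24) = 25.06 mm); the cube at (12, 12.5) (footprint 24.5×21) is included at this height (perimeter 91.00 mm); the cylinder at (5.5, -3.5) does not reach this height (z outside [1, 7]); Taking the first minus the rest: starting from the 20.5×22.5 cube, the r=4 cylinder at (4, -3) partially overlaps it — only the 3.49 mm² overlap (of its 49.69 mm²) is removed, clipping the outline; the 24.5×21 cube at (12, 12.5) partially overlaps it — only the 85.00 mm² overlap (of its 514.50 mm²) is removed, clipping the outline — boundary = 86.49 mm. Overall, the cross-section is a single solid region. Total boundary length (outer) = 86.49 mm.

86.49 mm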